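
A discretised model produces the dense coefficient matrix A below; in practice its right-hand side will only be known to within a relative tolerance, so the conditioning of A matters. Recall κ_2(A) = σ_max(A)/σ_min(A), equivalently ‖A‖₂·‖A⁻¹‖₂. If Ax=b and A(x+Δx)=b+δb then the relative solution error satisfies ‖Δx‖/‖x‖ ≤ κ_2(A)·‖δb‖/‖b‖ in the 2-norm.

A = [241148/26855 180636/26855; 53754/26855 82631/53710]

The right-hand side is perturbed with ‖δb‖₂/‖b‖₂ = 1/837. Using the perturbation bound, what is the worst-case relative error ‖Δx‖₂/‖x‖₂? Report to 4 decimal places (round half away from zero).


0.4500

form AᵀA = [7262564/85805 5446863/85805; 5446863/85805 16340909/343220] with trace 9078233/68644 and determinant 2116/17161
char-poly roots: 529/4 and 16/17161
σ_max=√(529/4)=(23/2), σ_min=√(16/17161)=(4/131) → κ = 376.6250
bound on ‖Δx‖/‖x‖: κ·ε = 376.6250·1/837 = 0.4500


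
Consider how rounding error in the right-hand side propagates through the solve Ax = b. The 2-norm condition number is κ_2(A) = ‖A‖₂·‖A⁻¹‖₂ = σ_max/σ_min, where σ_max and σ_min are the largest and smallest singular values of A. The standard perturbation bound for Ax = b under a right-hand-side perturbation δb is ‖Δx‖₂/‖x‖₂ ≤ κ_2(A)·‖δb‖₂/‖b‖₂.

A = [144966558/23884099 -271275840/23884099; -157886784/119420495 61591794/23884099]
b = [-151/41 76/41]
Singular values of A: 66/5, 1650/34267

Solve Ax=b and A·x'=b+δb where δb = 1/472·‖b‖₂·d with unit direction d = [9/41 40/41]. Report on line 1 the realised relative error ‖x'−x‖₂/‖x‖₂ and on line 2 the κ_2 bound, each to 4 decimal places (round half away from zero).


0.0087
0.5808

σ_max = 66/5, σ_min = 1650/34267
condition number: (66/5) ÷ (1650/34267) = 274.1360
bound on ‖Δx‖/‖x‖: κ·ε = 274.1360·1/472 = 0.5808
solve Ax = b  →  x = [18.1820 10.0405]
‖b‖₂ = 4.1231 and ‖x‖₂ = 20.7701
δb = ε·‖b‖·d = [0.0019 0.0085]; solving A·Δx = δb gives ‖Δx‖ = 0.1814
dividing the unrounded norms, ‖Δx‖/‖x‖ = 0.0087
realised/bound (from unrounded values) ≈ 0.0150


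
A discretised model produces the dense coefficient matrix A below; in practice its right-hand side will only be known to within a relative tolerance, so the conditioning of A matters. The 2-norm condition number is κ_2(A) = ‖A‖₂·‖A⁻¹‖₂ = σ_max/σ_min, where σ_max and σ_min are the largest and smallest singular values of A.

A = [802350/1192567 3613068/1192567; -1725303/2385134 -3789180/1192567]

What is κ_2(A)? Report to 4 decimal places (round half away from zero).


AᵀA = [6601346649/6764404516 7333753770/1691101129; 7333753770/1691101129 32594703264/1691101129]; tr = 81487305/4024036, det = 2916/1006009
solving λ² − 81487305/4024036·λ + 2916/1006009 = 0 gives λ = 81/4, 144/1006009
κ_2(A) = √(λ_max/λ_min) = √((81/4) / (144/1006009)) = 376.1250

376.1250


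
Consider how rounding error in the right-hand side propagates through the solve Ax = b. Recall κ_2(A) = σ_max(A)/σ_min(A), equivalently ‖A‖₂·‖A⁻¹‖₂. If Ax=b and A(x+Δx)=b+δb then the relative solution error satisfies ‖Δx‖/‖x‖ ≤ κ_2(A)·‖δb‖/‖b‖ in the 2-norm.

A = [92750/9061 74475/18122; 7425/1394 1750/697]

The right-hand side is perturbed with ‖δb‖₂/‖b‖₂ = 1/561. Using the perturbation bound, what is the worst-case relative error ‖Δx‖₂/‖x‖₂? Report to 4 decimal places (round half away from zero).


AᵀA = [151305625/1136356 15750000/284089; 15750000/284089 26355625/1136356]; tr = 525625/3362, det = 390625/26896
λ_max, λ_min = (525625/3362 ± √68906250000/2825761)/2 = 625/4, 625/6724
σ_max=√(625/4)=(25/2), σ_min=√(625/6724)=(25/82) → κ = 41.0000
worst-case relative error ≤ 41.0000 × 1/561 = 0.0731

0.0731


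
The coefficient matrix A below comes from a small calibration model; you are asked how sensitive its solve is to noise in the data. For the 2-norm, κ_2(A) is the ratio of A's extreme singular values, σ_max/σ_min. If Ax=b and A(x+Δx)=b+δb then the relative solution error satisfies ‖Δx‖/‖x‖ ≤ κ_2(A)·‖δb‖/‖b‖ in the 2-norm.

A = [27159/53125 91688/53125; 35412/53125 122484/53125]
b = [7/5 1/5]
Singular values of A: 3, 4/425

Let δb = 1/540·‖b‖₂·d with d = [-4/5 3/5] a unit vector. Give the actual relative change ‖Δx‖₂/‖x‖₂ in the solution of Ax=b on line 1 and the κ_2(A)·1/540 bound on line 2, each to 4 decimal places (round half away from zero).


0.0026
0.5903

from the listed singular values, σ₁ = 3, σ_n = 4/425
condition number: 3 ÷ (4/425) = 318.7500
perturbation bound = 318.7500·1/540 = 0.5903
solve Ax = b  →  x = [102.0933 -29.4300]
‖b‖₂ = 1.4142 and ‖x‖₂ = 106.2505
Δx = A⁻¹·δb where δb = 1/540·1.4142·d; ‖Δx‖ = 0.2783
relative error = 0.0026
tightness: 0.0026 against a bound of 0.5903 (unrounded ratio ≈ 0.0044)


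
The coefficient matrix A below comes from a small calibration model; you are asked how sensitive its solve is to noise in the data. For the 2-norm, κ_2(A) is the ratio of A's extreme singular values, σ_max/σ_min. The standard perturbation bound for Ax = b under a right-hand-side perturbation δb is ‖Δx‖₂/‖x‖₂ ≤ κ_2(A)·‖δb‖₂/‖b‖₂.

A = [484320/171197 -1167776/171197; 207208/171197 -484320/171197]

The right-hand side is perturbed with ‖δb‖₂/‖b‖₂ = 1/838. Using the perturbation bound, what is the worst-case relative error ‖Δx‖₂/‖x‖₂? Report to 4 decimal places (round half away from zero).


form AᵀA = [1642017856/173422561 -3940427520/173422561; -3940427520/173422561 9457199104/173422561] with trace 65675840/1026169 and determinant 65536/1026169
char-poly roots: 64 and 1024/1026169
κ_2(A) = √(λ_max/λ_min) = √(64 / (1024/1026169)) = 253.2500
bound on ‖Δx‖/‖x‖: κ·ε = 253.2500·1/838 = 0.3022

0.3022


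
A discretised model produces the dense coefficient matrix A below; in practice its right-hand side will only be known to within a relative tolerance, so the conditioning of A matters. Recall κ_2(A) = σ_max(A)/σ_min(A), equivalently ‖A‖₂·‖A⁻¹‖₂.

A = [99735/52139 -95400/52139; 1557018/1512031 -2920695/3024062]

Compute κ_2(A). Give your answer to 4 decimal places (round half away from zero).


245.3600

M = AᵀA = [37334917341/7910857249 -35555937795/7910857249; -35555937795/7910857249 135455922225/31643428996]. tr(M)=338639229/37625956, det(M)=50625/37625956
eigenvalues of AᵀA: λ = (tr ± √(tr²−4·det))/2 = 9, 5625/37625956
κ = σ_max/σ_min = 3/(75/6134) = 245.3600


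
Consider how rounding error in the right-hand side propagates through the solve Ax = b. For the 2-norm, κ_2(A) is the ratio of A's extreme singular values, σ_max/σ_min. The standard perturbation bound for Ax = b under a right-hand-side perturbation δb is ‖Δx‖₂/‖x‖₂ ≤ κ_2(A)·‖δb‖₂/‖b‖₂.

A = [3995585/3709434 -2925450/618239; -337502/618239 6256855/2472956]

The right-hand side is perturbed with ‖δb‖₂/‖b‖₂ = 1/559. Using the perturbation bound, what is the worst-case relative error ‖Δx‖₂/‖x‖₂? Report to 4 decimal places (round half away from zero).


form AᵀA = [69430356721/47612112804 -17135450695/2645117378; -17135450695/2645117378 609274594225/21160939024] with trace 3427241389/113294736 and determinant 9150625/453178944
λ_max, λ_min = (3427241389/113294736 ± √11744946820831039321/12835697205309696)/2 = 121/4, 75625/113294736
σ_max=√(121/4)=(11/2), σ_min=√(75625/113294736)=(275/10644) → κ = 212.8800
worst-case relative error ≤ 212.8800 × 1/559 = 0.3808

0.3808


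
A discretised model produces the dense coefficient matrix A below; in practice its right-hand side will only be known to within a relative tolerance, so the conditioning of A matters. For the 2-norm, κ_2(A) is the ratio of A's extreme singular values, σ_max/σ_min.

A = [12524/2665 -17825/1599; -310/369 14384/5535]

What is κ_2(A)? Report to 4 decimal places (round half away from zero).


AᵀA = [7799476/342225 -2241052/41067; -2241052/41067 403551769/3080025]; tr = 2803237/18225, det = 3694084/455625
eigenvalues of AᵀA: λ = (tr ± √(tr²−4·det))/2 = 3844/25, 961/18225
σ_max=√(3844/25)=(62/5), σ_min=√(961/18225)=(31/135) → κ = 54.0000

54.0000


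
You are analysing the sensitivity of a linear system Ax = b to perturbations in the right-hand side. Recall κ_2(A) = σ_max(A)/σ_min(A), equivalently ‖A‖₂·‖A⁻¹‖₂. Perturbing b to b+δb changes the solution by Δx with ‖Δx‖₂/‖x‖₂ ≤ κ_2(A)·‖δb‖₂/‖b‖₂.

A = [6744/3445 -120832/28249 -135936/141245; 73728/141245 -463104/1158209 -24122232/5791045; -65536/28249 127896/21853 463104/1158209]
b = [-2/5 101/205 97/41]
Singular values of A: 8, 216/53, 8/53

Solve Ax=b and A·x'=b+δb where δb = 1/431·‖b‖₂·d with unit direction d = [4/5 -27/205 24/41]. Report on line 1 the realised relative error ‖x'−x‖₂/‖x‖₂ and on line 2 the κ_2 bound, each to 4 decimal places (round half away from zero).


0.0057
0.1230

largest singular value 8, smallest 8/53
κ_2(A) = 8 / (8/53) = 53.0000
κ_2(A)·‖δb‖/‖b‖ = 0.1230
solve Ax = b  →  x = [6.0192 2.7649 0.3706]
‖b‖₂ = 2.4495 and ‖x‖₂ = 6.6343
δb = ε·‖b‖·d = [0.0045 -0.0007 0.0033]; solving A·Δx = δb gives ‖Δx‖ = 0.0377
dividing the unrounded norms, ‖Δx‖/‖x‖ = 0.0057
tightness: 0.0057 against a bound of 0.1230 (unrounded ratio ≈ 0.0462)


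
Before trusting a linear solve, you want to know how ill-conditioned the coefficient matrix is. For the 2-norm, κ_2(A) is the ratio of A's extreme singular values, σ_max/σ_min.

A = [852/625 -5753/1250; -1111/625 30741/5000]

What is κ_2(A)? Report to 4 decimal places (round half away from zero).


320.0000

form AᵀA = [78409/15625 -2150379/125000; -2150379/125000 58982449/1000000] with trace 102401/1600 and determinant 1/25
eigenvalues of AᵀA: λ = (tr ± √(tr²−4·det))/2 = 64, 1/1600
κ = σ_max/σ_min = 8/(1/40) = 320.0000


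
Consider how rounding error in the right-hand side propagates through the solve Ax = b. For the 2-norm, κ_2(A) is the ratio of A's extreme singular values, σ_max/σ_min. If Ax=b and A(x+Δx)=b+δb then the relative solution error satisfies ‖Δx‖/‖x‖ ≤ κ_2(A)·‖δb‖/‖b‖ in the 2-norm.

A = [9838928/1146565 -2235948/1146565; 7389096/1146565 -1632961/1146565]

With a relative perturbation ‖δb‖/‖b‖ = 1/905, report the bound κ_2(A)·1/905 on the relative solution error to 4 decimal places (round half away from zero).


0.3863

form AᵀA = [6056129755456/52584451969 -1362617479080/52584451969; -1362617479080/52584451969 306641003449/52584451969] with trace 3785110505/31281649 and determinant 3748096/31281649
λ_max, λ_min = (3785110505/31281649 ± √14326592548567393809/978541564159201)/2 = 121, 30976/31281649
κ = σ_max/σ_min = 11/(176/5593) = 349.5625
bound on ‖Δx‖/‖x‖: κ·ε = 349.5625·1/905 = 0.3863


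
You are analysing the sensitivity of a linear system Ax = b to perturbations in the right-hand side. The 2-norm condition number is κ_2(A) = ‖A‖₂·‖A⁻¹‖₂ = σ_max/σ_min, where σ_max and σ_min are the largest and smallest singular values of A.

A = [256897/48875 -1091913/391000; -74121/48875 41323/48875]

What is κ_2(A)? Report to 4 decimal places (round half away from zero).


form AᵀA = [114383986/3822025 -19520793/1223048; -19520793/1223048 2082495649/244609600] with trace 32536577/846400 and determinant 923521/21160000
eigenvalues of AᵀA: λ = (tr ± √(tr²−4·det))/2 = 961/25, 961/846400
κ = σ_max/σ_min = (31/5)/(31/920) = 184.0000

184.0000


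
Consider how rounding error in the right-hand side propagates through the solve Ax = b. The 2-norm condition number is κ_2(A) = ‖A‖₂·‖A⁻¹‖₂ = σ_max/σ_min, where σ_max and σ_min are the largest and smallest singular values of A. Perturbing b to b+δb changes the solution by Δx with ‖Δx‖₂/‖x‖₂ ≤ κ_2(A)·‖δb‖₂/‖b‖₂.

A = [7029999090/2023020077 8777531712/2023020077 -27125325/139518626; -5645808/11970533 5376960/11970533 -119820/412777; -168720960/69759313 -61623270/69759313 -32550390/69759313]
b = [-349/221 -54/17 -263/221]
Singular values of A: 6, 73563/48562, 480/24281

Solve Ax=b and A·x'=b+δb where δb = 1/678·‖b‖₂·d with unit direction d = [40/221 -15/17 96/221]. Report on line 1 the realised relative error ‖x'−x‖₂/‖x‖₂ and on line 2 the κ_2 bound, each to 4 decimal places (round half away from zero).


largest singular value 6, smallest 480/24281
κ = σ_max/σ_min = 6/(480/24281) = 303.5125
κ_2(A)·‖δb‖/‖b‖ = 0.4477
solve Ax = b  →  x = [-26.9687 25.4543 94.1502]
‖b‖₂ = 3.7417 and ‖x‖₂ = 101.1904
δb = ε·‖b‖·d = [0.0010 -0.0049 0.0024]; solving A·Δx = δb gives ‖Δx‖ = 0.2792
dividing the unrounded norms, ‖Δx‖/‖x‖ = 0.0028
realised/bound (from unrounded values) ≈ 0.0062

0.0028
0.4477


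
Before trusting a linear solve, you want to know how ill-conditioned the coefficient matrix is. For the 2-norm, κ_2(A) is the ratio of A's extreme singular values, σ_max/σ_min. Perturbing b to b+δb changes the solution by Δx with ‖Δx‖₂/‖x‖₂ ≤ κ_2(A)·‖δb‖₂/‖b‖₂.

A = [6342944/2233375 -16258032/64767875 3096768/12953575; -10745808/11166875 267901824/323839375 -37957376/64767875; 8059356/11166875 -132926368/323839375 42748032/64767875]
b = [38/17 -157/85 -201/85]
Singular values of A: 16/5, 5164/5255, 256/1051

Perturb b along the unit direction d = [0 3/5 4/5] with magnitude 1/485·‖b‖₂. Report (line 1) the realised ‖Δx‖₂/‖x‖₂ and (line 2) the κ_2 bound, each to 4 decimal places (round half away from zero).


from the listed singular values, σ₁ = 16/5, σ_n = 256/1051
κ = σ_max/σ_min = (16/5)/(256/1051) = 13.1375
perturbation bound = 13.1375·1/485 = 0.0271
solve Ax = b  →  x = [0.8849 -7.9134 -9.4718]
‖b‖₂ = 3.7417 and ‖x‖₂ = 12.3742
δb = ε·‖b‖·d = [0.0000 0.0046 0.0062]; solving A·Δx = δb gives ‖Δx‖ = 0.0317
realised ‖Δx‖/‖x‖ = 0.0026
realised/bound (from unrounded values) ≈ 0.0945

0.0026
0.0271


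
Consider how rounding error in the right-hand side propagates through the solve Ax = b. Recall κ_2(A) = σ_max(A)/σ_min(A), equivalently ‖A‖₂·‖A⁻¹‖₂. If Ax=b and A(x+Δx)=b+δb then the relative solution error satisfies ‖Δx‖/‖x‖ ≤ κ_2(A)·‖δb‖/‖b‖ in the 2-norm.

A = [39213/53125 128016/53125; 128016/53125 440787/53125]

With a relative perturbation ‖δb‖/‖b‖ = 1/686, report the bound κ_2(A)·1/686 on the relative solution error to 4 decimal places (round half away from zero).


M = AᵀA = [28681209/4515625 98316288/4515625; 98316288/4515625 337090041/4515625]. tr(M)=585234/7225, det(M)=729/7225
char-poly roots: 81 and 9/7225
κ = σ_max/σ_min = 9/(3/85) = 255.0000
bound on ‖Δx‖/‖x‖: κ·ε = 255.0000·1/686 = 0.3717

0.3717


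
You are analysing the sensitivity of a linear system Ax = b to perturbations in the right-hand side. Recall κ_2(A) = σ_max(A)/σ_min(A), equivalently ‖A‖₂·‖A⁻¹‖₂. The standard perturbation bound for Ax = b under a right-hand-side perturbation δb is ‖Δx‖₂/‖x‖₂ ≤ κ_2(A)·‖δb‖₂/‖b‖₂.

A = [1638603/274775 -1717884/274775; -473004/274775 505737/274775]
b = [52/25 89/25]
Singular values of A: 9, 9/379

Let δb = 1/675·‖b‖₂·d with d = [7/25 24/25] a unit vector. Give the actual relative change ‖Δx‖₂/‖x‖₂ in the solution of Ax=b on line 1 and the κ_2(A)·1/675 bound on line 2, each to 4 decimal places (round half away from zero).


0.0015
0.5615

largest singular value 9, smallest 9/379
κ = σ_max/σ_min = 9/(9/379) = 379.0000
worst-case relative error ≤ 379.0000 × 1/675 = 0.5615
solve Ax = b  →  x = [122.0536 116.0881]
2-norm of b is 4.1231; of x, 168.4445
with δb = [0.0017 0.0059], A·Δx = δb → ‖Δx‖ = 0.2572
realised ‖Δx‖/‖x‖ = 0.0015
tightness: 0.0015 against a bound of 0.5615 (unrounded ratio ≈ 0.0027)


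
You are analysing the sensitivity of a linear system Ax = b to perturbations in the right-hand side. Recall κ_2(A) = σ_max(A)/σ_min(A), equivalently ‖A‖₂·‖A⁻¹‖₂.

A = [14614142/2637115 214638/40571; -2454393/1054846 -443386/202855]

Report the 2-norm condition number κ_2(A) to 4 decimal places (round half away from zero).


form AᵀA = [5946116630449/164600604100 56628799353/1646006041; 56628799353/1646006041 1348327921096/41150151025] with trace 13483267913/195720100 and determinant 47458321/1223250625
solving λ² − 13483267913/195720100·λ + 47458321/1223250625 = 0 gives λ = 6889/100, 27556/48930025
κ = σ_max/σ_min = (83/10)/(166/6995) = 349.7500

349.7500


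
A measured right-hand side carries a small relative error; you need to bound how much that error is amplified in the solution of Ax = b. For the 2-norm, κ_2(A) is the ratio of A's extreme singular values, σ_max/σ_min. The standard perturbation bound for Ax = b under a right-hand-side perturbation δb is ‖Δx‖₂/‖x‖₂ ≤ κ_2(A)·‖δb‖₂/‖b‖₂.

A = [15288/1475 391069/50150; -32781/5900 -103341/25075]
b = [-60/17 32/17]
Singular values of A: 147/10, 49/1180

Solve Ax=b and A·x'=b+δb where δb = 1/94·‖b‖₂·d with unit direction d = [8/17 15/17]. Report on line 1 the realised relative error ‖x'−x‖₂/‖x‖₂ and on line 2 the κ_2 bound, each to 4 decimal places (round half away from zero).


3.7660
3.7660

from the listed singular values, σ₁ = 147/10, σ_n = 49/1180
κ = σ_max/σ_min = (147/10)/(49/1180) = 354.0000
bound on ‖Δx‖/‖x‖: κ·ε = 354.0000·1/94 = 3.7660
solve Ax = b  →  x = [-0.2177 -0.1633]
‖b‖ = 4.0000, ‖x‖ = 0.2721
re-solving with b+δb shifts x by Δx of norm 1.0248
dividing the unrounded norms, ‖Δx‖/‖x‖ = 3.7660
realised/bound = 1 exactly: the bound is attained for this b and d


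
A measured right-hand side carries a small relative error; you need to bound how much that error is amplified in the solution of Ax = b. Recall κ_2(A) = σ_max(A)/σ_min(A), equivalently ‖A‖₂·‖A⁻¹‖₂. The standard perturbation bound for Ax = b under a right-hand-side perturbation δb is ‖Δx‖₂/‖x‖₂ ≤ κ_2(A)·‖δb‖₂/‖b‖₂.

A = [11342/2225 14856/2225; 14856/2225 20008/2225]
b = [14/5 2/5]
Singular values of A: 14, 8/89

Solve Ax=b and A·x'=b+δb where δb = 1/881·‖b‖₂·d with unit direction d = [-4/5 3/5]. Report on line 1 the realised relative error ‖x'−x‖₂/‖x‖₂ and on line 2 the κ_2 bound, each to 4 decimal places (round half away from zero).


largest singular value 14, smallest 8/89
κ_2(A) = 14 / (8/89) = 155.7500
worst-case relative error ≤ 155.7500 × 1/881 = 0.1768
solve Ax = b  →  x = [17.8857 -13.2357]
2-norm of b is 2.8284; of x, 22.2505
Δx = A⁻¹·δb where δb = 1/881·2.8284·d; ‖Δx‖ = 0.0357
dividing the unrounded norms, ‖Δx‖/‖x‖ = 0.0016
so the bound overstates the realised error by a factor of ≈ 110.1342 (computed from the unrounded values)

0.0016
0.1768


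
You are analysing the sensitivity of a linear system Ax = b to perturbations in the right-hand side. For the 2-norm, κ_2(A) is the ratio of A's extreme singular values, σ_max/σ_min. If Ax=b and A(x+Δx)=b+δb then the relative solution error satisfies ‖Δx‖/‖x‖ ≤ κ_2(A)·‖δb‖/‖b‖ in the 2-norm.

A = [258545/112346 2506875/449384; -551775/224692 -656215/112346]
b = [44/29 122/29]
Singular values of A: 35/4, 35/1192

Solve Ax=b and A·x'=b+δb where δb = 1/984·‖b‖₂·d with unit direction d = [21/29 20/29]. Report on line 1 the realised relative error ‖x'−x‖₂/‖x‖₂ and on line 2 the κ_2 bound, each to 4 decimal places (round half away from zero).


0.0011
0.3028

from the listed singular values, σ₁ = 35/4, σ_n = 35/1192
κ_2(A) = (35/4) / (35/1192) = 298.0000
perturbation bound = 298.0000·1/984 = 0.3028
solve Ax = b  →  x = [-125.8374 52.1846]
‖b‖₂ = 4.4721 and ‖x‖₂ = 136.2288
with δb = [0.0033 0.0031], A·Δx = δb → ‖Δx‖ = 0.1548
dividing the unrounded norms, ‖Δx‖/‖x‖ = 0.0011
realised/bound (from unrounded values) ≈ 0.0038


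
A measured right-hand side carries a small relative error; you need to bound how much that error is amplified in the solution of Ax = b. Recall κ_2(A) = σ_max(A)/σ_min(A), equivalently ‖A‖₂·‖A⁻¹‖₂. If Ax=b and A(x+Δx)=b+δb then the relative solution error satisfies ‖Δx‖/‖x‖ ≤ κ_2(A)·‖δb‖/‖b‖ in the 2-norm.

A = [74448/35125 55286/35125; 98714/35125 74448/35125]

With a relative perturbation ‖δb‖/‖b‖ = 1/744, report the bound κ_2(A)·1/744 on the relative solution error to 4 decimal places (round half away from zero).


0.3777

form AᵀA = [122295668/9870125 91719936/9870125; 91719936/9870125 68792372/9870125] with trace 38217608/1974025 and determinant 234256/49350625
eigenvalues of AᵀA: λ = (tr ± √(tr²−4·det))/2 = 484/25, 484/1974025
σ_max=√(484/25)=(22/5), σ_min=√(484/1974025)=(22/1405) → κ = 281.0000
bound on ‖Δx‖/‖x‖: κ·ε = 281.0000·1/744 = 0.3777


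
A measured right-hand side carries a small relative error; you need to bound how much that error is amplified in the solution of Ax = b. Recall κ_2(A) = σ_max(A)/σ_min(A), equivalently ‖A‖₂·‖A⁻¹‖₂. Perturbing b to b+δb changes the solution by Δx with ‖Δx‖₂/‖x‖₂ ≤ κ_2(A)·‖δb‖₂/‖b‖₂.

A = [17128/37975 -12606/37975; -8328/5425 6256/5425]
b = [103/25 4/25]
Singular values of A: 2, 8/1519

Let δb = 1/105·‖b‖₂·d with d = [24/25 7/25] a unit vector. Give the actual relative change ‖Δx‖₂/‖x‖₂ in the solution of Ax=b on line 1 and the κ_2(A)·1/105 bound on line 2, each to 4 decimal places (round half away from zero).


0.0098
3.6167

from the listed singular values, σ₁ = 2, σ_n = 8/1519
κ_2(A) = 2 / (8/1519) = 379.7500
perturbation bound = 379.7500·1/105 = 3.6167
solve Ax = b  →  x = [456.1000 607.3000]
‖b‖ = 4.1231, ‖x‖ = 759.5002
re-solving with b+δb shifts x by Δx of norm 7.4559
relative error = 0.0098
realised/bound (from unrounded values) ≈ 0.0027


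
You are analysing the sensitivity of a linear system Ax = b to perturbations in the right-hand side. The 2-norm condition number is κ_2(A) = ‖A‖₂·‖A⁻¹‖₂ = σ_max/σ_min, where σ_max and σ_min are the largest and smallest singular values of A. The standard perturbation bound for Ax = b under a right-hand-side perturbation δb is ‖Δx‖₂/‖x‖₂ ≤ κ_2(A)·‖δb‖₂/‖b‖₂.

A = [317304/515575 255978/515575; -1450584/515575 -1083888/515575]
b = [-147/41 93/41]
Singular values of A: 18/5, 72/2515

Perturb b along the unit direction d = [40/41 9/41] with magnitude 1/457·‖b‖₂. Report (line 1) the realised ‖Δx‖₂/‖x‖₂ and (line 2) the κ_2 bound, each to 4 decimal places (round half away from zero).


0.0031
0.2752

σ_max = 18/5, σ_min = 72/2515
κ_2(A) = (18/5) / (72/2515) = 125.7500
worst-case relative error ≤ 125.7500 × 1/457 = 0.2752
solve Ax = b  →  x = [62.2083 -84.3333]
‖b‖ = 4.2426, ‖x‖ = 104.7950
with δb = [0.0091 0.0020], A·Δx = δb → ‖Δx‖ = 0.3243
dividing the unrounded norms, ‖Δx‖/‖x‖ = 0.0031
realised/bound (from unrounded values) ≈ 0.0112


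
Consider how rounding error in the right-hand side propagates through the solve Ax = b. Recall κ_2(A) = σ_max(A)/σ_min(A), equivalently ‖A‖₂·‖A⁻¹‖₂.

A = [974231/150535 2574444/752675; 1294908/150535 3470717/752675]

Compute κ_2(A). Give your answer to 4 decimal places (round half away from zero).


form AᵀA = [105036510793/906431449 280094494464/4532157245; 280094494464/4532157245 746945536129/22660786225] with trace 11670789986/78411025 and determinant 13845841/78411025
char-poly roots: 3721/25 and 3721/3136441
so κ_2 = √((3721/25) / (3721/3136441)) = 354.2000

354.2000


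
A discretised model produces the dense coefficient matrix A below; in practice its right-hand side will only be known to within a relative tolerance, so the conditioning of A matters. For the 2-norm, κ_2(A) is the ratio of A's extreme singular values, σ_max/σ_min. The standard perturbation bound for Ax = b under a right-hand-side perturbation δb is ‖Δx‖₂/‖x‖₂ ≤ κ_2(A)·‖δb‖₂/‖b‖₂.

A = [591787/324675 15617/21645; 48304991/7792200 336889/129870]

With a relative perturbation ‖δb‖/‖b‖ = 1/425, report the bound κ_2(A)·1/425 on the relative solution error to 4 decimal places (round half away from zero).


form AᵀA = [4056150692881/97149409344 140834072995/8095784112; 140834072995/8095784112 4890970525/674648676] with trace 28168345849/574848576 and determinant 37515625/574848576
solving λ² − 28168345849/574848576·λ + 37515625/574848576 = 0 gives λ = 49, 765625/574848576
so κ_2 = √(49 / (765625/574848576)) = 191.8080
worst-case relative error ≤ 191.8080 × 1/425 = 0.4513

0.4513


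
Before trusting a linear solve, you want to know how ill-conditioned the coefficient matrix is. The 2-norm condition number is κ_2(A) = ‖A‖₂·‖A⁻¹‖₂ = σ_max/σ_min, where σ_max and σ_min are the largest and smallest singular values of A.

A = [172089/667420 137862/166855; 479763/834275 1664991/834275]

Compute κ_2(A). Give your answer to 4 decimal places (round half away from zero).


128.3500

form AᵀA = [26172344241/65894890000 11208040389/8236861250; 11208040389/8236861250 19215049149/4118430625] with trace 533781009/105431824 and determinant 164025/105431824
eigenvalues of AᵀA: λ = (tr ± √(tr²−4·det))/2 = 81/16, 2025/6589489
σ_max=√(81/16)=(9/4), σ_min=√(2025/6589489)=(45/2567) → κ = 128.3500


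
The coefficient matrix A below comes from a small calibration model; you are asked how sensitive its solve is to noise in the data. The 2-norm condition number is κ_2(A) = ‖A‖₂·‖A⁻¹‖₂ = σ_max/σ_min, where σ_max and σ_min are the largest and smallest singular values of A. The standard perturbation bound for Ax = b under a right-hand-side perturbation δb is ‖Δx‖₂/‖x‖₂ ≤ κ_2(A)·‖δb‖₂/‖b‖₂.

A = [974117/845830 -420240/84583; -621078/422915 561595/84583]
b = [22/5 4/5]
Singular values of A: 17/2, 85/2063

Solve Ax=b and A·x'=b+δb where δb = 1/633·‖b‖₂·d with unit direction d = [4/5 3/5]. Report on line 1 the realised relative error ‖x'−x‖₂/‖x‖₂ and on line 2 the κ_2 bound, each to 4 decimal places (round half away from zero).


0.0018
0.3259

largest singular value 17/2, smallest 85/2063
κ_2(A) = (17/2) / (85/2063) = 206.3000
bound on ‖Δx‖/‖x‖: κ·ε = 206.3000·1/633 = 0.3259
solve Ax = b  →  x = [94.7661 21.0812]
‖b‖₂ = 4.4721 and ‖x‖₂ = 97.0826
re-solving with b+δb shifts x by Δx of norm 0.1715
realised ‖Δx‖/‖x‖ = 0.0018
so the bound overstates the realised error by a factor of ≈ 184.5209 (computed from the unrounded values)


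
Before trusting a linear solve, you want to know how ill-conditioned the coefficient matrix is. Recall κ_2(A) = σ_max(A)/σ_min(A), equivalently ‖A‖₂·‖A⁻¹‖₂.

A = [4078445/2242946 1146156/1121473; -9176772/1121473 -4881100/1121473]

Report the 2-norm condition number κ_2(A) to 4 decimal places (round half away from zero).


AᵀA = [210283337881/2992746436 28036888110/748186609; 28036888110/748186609 14954676256/748186609]; tr = 934609145/10355524, det = 521284/2588881
λ_max, λ_min = (934609145/10355524 ± √873407883214065969/107236877314576)/2 = 361/4, 5776/2588881
κ = σ_max/σ_min = (19/2)/(76/1609) = 201.1250

201.1250


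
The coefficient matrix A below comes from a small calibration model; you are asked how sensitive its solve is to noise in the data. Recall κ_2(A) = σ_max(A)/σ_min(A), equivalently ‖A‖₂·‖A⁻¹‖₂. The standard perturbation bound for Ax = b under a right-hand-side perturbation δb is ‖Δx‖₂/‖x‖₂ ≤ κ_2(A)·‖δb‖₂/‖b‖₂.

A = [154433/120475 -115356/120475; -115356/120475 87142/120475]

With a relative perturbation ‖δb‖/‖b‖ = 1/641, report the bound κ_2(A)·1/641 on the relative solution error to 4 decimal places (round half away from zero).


0.6014

AᵀA = [1486262329/580569025 -1114685028/580569025; -1114685028/580569025 836029396/580569025]; tr = 92891669/23222761, det = 2500/23222761
λ_max, λ_min = (92891669/23222761 ± √8628629941995561/539296628463121)/2 = 4, 625/23222761
κ_2(A) = √(λ_max/λ_min) = √(4 / (625/23222761)) = 385.5200
bound on ‖Δx‖/‖x‖: κ·ε = 385.5200·1/641 = 0.6014


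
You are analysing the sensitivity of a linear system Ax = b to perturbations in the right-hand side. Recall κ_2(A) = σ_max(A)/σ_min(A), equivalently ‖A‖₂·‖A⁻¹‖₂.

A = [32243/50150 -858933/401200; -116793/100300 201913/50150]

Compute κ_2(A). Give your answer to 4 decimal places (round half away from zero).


M = AᵀA = [12317681/6962000 -84444759/13924000; -84444759/13924000 2316244229/111392000]. tr(M)=20106617/891136, det(M)=130321/14258176
char-poly roots: 361/16 and 361/891136
κ_2(A) = √(λ_max/λ_min) = √((361/16) / (361/891136)) = 236.0000

236.0000


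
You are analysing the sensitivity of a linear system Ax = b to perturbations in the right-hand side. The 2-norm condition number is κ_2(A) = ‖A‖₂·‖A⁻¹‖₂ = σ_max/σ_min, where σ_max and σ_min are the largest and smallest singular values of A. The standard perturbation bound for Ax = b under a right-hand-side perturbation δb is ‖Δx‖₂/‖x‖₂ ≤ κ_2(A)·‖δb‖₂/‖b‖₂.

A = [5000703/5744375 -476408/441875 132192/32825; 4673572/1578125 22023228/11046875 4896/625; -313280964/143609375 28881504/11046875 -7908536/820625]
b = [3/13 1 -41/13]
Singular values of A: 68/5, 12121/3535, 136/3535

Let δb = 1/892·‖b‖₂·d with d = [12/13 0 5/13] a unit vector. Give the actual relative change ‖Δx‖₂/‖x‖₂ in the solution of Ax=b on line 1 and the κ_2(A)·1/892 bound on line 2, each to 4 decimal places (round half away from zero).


0.0037
0.3963

largest singular value 68/5, smallest 136/3535
condition number: (68/5) ÷ (136/3535) = 353.5000
perturbation bound = 353.5000·1/892 = 0.3963
solve Ax = b  →  x = [23.9325 -7.2841 -7.0662]
‖b‖ = 3.3166, ‖x‖ = 25.9952
re-solving with b+δb shifts x by Δx of norm 0.0966
relative error = 0.0037
so the bound overstates the realised error by a factor of ≈ 106.5948 (computed from the unrounded values)


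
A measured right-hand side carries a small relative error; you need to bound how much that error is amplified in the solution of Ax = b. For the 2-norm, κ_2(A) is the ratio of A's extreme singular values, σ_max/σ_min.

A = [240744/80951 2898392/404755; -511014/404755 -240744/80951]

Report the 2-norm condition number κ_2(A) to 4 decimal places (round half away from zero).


AᵀA = [10118799684/969388225 4856769456/193877645; 4856769456/193877645 58281763456/969388225]; tr = 80947412/1147205, det = 5531904/143400625
eigenvalues of AᵀA: λ = (tr ± √(tr²−4·det))/2 = 1764/25, 3136/5736025
κ = σ_max/σ_min = (42/5)/(56/2395) = 359.2500

359.2500


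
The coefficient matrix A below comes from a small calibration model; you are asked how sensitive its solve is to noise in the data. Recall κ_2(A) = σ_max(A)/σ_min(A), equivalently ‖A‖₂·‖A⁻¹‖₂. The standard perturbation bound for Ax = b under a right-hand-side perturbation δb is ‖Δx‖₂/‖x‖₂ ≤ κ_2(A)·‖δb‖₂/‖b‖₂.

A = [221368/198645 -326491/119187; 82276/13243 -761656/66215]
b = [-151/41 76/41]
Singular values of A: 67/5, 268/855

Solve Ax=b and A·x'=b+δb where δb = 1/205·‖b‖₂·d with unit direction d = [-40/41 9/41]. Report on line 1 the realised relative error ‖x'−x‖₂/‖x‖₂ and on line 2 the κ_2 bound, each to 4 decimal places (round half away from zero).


0.0050
0.2085

largest singular value 67/5, smallest 268/855
κ_2(A) = (67/5) / (268/855) = 42.7500
perturbation bound = 42.7500·1/205 = 0.2085
solve Ax = b  →  x = [11.2950 5.9394]
‖b‖₂ = 4.1231 and ‖x‖₂ = 12.7614
with δb = [-0.0196 0.0044], A·Δx = δb → ‖Δx‖ = 0.0642
dividing the unrounded norms, ‖Δx‖/‖x‖ = 0.0050
so the bound overstates the realised error by a factor of ≈ 41.4743 (computed from the unrounded values)


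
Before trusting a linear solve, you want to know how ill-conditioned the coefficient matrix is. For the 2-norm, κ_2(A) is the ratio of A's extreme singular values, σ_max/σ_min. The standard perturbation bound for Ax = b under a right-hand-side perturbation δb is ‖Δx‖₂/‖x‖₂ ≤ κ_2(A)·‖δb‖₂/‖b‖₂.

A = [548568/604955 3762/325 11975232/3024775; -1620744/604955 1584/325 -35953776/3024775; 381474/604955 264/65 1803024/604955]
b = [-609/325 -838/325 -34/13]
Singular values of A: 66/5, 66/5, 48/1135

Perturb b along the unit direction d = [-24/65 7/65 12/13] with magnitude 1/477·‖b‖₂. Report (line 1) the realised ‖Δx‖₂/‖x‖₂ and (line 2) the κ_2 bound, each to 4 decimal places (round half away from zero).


σ_max = 66/5, σ_min = 48/1135
κ_2(A) = (66/5) / (48/1135) = 312.1250
worst-case relative error ≤ 312.1250 × 1/477 = 0.6544
solve Ax = b  →  x = [46.1582 -0.2576 -10.2924]
2-norm of b is 4.1231; of x, 47.2925
with δb = [-0.0032 0.0009 0.0080], A·Δx = δb → ‖Δx‖ = 0.2044
relative error = 0.0043
tightness: 0.0043 against a bound of 0.6544 (unrounded ratio ≈ 0.0066)

0.0043
0.6544


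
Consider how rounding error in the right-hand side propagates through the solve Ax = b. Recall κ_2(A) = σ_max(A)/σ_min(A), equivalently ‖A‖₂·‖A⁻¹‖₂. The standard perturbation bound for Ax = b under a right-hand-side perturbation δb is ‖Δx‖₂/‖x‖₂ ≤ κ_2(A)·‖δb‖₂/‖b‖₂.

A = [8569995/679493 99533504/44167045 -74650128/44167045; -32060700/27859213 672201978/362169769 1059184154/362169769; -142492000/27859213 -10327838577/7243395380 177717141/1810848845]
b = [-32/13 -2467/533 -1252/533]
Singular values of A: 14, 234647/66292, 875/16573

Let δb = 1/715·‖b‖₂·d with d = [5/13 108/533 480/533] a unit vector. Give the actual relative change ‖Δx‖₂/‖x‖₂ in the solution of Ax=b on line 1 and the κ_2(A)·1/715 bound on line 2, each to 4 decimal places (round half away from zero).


0.0020
0.3709

σ_max = 14, σ_min = 875/16573
condition number: 14 ÷ (875/16573) = 265.1680
worst-case relative error ≤ 265.1680 × 1/715 = 0.3709
solve Ax = b  →  x = [-16.7004 58.4410 -45.2433]
2-norm of b is 5.7446; of x, 75.7707
Δx = A⁻¹·δb where δb = 1/715·5.7446·d; ‖Δx‖ = 0.1522
realised ‖Δx‖/‖x‖ = 0.0020
tightness: 0.0020 against a bound of 0.3709 (unrounded ratio ≈ 0.0054)


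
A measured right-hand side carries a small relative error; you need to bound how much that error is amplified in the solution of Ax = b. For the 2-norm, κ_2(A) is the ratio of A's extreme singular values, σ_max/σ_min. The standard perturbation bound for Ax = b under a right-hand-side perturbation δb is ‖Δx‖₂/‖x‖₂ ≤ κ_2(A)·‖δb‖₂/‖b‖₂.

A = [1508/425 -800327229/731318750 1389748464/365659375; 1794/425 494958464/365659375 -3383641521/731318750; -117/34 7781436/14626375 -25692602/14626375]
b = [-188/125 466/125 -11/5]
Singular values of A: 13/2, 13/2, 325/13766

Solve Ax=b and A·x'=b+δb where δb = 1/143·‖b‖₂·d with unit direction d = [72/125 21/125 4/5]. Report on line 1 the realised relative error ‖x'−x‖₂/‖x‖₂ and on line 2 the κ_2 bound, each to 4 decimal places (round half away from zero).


0.0160
1.9253

σ_max = 13/2, σ_min = 325/13766
κ_2(A) = (13/2) / (325/13766) = 275.3200
κ_2(A)·‖δb‖/‖b‖ = 1.9253
solve Ax = b  →  x = [0.4253 -81.1935 -24.1716]
‖b‖ = 4.5826, ‖x‖ = 84.7162
re-solving with b+δb shifts x by Δx of norm 1.3574
relative error = 0.0160
realised/bound (from unrounded values) ≈ 0.0083


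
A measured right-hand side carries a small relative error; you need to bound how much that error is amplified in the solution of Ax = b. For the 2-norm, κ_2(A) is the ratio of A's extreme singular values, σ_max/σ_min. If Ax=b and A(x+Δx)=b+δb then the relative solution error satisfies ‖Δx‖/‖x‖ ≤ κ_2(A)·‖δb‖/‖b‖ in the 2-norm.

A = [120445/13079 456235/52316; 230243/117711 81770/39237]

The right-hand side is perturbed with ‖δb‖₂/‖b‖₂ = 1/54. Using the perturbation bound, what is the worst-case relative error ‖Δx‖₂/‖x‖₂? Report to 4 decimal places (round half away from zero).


AᵀA = [730564354/8242641 927418765/10990188; 927418765/10990188 1178069425/14653584]; tr = 26506129/156816, det = 714025/156816
λ_max, λ_min = (26506129/156816 ± √702126992387041/24591257856)/2 = 169, 4225/156816
σ_max=√169=13, σ_min=√(4225/156816)=(65/396) → κ = 79.2000
bound on ‖Δx‖/‖x‖: κ·ε = 79.2000·1/54 = 1.4667

1.4667


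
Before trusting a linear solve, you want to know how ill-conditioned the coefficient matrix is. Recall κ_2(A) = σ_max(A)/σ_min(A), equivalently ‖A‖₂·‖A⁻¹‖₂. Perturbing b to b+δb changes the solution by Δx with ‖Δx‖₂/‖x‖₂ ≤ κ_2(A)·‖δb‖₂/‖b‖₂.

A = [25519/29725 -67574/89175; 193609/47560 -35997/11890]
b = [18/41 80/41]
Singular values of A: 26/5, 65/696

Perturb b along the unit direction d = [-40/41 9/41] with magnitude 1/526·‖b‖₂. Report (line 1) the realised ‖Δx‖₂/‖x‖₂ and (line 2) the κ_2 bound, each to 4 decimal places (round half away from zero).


from the listed singular values, σ₁ = 26/5, σ_n = 65/696
condition number: (26/5) ÷ (65/696) = 55.6800
κ_2(A)·‖δb‖/‖b‖ = 0.1059
solve Ax = b  →  x = [0.3077 -0.2308]
‖b‖₂ = 2.0000 and ‖x‖₂ = 0.3846
with δb = [-0.0037 0.0008], A·Δx = δb → ‖Δx‖ = 0.0407
dividing the unrounded norms, ‖Δx‖/‖x‖ = 0.1059
tightness: 0.1059 against a bound of 0.1059; the bound is attained (ratio 1)

0.1059
0.1059


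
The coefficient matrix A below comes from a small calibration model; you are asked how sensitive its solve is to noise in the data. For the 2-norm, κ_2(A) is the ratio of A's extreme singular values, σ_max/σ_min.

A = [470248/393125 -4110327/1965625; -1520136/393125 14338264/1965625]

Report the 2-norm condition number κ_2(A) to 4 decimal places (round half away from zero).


AᵀA = [4051114624/247275625 -37966374936/1236378125; -37966374936/1236378125 355968964129/6181890625]; tr = 1582168961/21390625, det = 218803264/534765625
λ_max, λ_min = (1582168961/21390625 ± √2502509766980779521/457558837890625)/2 = 1849/25, 118336/21390625
so κ_2 = √((1849/25) / (118336/21390625)) = 115.6250

115.6250


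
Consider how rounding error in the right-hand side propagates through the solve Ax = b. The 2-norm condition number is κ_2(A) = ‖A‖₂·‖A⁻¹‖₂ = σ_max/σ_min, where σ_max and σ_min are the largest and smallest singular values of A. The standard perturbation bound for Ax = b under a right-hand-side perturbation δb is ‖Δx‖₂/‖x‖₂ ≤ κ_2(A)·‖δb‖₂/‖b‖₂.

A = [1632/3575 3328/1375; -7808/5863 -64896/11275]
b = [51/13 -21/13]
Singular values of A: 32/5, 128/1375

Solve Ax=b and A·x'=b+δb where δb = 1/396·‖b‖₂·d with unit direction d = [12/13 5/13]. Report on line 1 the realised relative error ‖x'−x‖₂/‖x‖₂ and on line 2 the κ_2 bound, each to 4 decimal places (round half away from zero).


0.0036
0.1736

from the listed singular values, σ₁ = 32/5, σ_n = 128/1375
κ = σ_max/σ_min = (32/5)/(128/1375) = 68.7500
perturbation bound = 68.7500·1/396 = 0.1736
solve Ax = b  →  x = [-31.3377 7.5314]
‖b‖₂ = 4.2426 and ‖x‖₂ = 32.2300
Δx = A⁻¹·δb where δb = 1/396·4.2426·d; ‖Δx‖ = 0.1151
relative error = 0.0036
so the bound overstates the realised error by a factor of ≈ 48.6187 (computed from the unrounded values)
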